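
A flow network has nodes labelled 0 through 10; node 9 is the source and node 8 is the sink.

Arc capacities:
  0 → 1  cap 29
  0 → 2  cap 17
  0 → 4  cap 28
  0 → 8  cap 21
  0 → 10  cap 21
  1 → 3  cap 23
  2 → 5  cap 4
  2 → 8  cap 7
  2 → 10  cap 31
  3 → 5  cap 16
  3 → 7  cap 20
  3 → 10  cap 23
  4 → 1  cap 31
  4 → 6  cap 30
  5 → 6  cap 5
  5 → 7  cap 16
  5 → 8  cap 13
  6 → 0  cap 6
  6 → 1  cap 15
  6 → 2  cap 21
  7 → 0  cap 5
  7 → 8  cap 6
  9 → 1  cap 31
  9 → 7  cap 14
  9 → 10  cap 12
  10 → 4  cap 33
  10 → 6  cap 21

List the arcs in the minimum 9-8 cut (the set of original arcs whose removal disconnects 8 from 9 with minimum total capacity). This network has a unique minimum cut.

Min-cut arcs: {(2,8), (5,8), (6,0), (7,0), (7,8)} (total capacity 37)

augment #1: 9→7→8 push 6
augment #2: 9→7→0→8 push 5
augment #3: 9→1→3→5→8 push 13
augment #4: 9→10→6→0→8 push 6
augment #5: 9→10→6→2→8 push 6
augment #6: 9→1→3→5→6→2→8 push 1
max flow = 37; residual-reachable set from 9 gives S-side
cut edges (S→T): {(2,8), (5,8), (6,0), (7,0), (7,8)} total cap 37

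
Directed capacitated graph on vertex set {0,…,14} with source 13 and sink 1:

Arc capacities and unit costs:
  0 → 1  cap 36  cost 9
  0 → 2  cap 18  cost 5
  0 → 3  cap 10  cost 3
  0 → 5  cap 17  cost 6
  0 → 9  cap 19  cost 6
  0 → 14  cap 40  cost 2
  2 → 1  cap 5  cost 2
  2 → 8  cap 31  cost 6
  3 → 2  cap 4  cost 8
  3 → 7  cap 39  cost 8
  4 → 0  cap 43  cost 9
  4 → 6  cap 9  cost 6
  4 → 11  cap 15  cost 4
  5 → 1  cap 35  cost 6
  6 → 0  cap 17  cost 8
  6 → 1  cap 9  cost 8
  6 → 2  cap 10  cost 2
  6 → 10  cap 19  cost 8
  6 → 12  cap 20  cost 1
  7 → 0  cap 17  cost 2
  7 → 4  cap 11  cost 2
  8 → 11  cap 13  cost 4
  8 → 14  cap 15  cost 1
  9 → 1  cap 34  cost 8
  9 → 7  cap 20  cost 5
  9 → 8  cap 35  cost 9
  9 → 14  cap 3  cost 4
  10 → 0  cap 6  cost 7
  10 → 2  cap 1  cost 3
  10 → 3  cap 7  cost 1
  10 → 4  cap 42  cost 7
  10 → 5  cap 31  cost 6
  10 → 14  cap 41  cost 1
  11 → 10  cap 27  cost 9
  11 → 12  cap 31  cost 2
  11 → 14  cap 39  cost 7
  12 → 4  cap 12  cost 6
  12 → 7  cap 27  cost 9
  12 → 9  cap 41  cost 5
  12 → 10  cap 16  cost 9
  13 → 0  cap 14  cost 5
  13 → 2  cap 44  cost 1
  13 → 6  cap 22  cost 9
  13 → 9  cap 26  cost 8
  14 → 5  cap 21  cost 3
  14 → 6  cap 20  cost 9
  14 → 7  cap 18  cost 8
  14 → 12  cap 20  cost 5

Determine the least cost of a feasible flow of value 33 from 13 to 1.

shortest-cost path #1: 13→2→1 push 5 @ unit cost 3 (adds 15)
shortest-cost path #2: 13→0→1 push 14 @ unit cost 14 (adds 196)
shortest-cost path #3: 13→9→1 push 14 @ unit cost 16 (adds 224)
total cost = 435

Minimum cost for 33 units: 435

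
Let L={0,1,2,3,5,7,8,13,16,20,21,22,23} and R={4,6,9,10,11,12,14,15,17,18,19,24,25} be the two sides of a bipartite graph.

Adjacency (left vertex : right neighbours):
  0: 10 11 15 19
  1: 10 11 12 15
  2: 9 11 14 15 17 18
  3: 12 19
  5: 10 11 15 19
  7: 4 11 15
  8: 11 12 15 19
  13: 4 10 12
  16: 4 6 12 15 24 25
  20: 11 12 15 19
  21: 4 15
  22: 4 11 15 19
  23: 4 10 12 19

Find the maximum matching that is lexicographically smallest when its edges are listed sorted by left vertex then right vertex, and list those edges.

|M| = 8 (so the lex-smallest maximum matching has 8 edges)
process left vertices in ascending order; for each, take the smallest-labelled available neighbour that still permits 8 edges overall, or leave it unmatched if none does
lex-smallest matching: {0-10, 1-11, 2-9, 3-12, 5-15, 7-4, 8-19, 16-6}

Lex-smallest maximum matching: {(0,10), (1,11), (2,9), (3,12), (5,15), (7,4), (8,19), (16,6)}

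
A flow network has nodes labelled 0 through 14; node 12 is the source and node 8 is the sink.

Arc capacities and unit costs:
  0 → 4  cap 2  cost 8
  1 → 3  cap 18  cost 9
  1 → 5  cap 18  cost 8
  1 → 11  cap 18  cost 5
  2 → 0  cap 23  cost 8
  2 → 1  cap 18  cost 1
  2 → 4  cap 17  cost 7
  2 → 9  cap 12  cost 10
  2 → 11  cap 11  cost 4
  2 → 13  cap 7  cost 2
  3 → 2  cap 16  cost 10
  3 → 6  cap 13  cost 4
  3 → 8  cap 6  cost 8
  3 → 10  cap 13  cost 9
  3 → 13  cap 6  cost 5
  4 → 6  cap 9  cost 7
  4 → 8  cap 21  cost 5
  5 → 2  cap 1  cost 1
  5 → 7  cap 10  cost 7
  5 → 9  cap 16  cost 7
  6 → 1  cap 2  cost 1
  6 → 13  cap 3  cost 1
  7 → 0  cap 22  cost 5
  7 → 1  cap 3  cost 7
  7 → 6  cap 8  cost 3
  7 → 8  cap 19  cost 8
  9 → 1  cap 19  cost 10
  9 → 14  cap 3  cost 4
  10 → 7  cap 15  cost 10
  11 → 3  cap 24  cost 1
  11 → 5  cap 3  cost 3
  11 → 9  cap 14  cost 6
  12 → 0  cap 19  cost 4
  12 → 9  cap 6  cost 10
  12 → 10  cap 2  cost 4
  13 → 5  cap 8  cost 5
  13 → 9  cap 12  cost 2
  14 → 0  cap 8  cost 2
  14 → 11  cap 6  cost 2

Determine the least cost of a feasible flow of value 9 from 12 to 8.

shortest-cost path #1: 12→0→4→8 push 2 @ unit cost 17 (adds 34)
shortest-cost path #2: 12→10→7→8 push 2 @ unit cost 22 (adds 44)
shortest-cost path #3: 12→9→14→11→3→8 push 3 @ unit cost 25 (adds 75)
shortest-cost path #4: 12→9→1→11→3→8 push 2 @ unit cost 34 (adds 68)
total cost = 221

Minimum cost for 9 units: 221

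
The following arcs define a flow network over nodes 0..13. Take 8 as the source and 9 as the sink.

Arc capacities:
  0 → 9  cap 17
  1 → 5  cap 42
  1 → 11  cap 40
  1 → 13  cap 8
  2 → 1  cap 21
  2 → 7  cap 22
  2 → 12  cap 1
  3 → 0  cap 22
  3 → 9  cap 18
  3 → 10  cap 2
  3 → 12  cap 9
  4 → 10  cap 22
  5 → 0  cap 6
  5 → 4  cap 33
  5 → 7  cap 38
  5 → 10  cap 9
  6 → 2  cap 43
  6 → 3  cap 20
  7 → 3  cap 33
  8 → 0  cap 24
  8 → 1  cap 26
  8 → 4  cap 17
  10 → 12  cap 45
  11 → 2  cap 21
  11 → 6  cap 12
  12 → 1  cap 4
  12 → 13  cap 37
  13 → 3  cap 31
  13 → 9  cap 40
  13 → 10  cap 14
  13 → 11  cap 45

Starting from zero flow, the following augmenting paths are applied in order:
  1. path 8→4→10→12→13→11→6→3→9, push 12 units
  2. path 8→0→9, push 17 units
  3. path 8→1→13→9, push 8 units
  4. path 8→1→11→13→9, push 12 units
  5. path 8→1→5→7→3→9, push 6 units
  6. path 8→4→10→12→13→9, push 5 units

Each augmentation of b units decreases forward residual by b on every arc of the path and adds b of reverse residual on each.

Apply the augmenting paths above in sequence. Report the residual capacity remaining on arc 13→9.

Residual capacity of (13,9): 15

after path 1 (8→4→10→12→13→11→6→3→9, push 12): res(13,9)=40
after path 2 (8→0→9, push 17): res(13,9)=40
after path 3 (8→1→13→9, push 8): res(13,9)=32
after path 4 (8→1→11→13→9, push 12): res(13,9)=20
after path 5 (8→1→5→7→3→9, push 6): res(13,9)=20
after path 6 (8→4→10→12→13→9, push 5): res(13,9)=15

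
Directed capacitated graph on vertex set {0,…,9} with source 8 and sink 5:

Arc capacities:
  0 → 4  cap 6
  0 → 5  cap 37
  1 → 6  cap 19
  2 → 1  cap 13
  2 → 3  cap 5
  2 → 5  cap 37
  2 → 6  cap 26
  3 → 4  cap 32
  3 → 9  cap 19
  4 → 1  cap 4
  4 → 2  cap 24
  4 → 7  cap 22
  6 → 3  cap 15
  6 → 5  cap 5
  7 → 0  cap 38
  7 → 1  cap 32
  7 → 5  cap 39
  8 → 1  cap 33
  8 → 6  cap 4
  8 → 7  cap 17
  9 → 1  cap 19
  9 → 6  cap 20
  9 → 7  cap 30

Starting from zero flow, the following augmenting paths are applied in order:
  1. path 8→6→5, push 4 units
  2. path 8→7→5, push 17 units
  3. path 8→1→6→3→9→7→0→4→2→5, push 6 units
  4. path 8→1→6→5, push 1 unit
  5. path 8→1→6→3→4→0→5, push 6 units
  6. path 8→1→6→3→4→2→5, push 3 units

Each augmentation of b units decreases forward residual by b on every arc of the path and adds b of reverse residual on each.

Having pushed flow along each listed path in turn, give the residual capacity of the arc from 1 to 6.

after path 1 (8→6→5, push 4): res(1,6)=19
after path 2 (8→7→5, push 17): res(1,6)=19
after path 3 (8→1→6→3→9→7→0→4→2→5, push 6): res(1,6)=13
after path 4 (8→1→6→5, push 1): res(1,6)=12
after path 5 (8→1→6→3→4→0→5, push 6): res(1,6)=6
after path 6 (8→1→6→3→4→2→5, push 3): res(1,6)=3

Residual capacity of (1,6): 3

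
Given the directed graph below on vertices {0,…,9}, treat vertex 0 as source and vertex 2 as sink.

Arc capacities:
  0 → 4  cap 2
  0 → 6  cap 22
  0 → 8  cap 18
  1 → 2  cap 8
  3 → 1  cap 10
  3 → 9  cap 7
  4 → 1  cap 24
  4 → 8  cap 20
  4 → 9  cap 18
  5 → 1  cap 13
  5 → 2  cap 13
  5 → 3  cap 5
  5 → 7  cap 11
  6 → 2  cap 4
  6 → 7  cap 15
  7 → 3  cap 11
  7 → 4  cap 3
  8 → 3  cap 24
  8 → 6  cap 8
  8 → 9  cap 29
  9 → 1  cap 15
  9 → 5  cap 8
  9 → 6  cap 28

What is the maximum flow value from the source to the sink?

Maximum flow value: 20

augment #1: 0→6→2 bottleneck 4, total now 4
augment #2: 0→4→1→2 bottleneck 2, total now 6
augment #3: 0→8→3→1→2 bottleneck 6, total now 12
augment #4: 0→8→9→5→2 bottleneck 8, total now 20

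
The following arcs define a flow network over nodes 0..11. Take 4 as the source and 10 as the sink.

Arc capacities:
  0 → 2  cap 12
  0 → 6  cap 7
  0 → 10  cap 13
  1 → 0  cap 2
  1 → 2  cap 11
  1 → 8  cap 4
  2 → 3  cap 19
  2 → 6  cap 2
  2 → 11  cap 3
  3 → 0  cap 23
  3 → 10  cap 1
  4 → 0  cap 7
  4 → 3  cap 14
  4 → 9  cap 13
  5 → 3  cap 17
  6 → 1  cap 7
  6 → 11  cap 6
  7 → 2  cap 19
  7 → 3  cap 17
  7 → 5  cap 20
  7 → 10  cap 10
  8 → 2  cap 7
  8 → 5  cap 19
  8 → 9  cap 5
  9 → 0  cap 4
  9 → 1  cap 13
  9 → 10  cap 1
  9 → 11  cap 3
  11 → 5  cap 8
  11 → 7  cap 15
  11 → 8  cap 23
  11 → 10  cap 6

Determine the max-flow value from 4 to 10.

Maximum flow value: 27

augment #1: 4→0→10 bottleneck 7, total now 7
augment #2: 4→3→10 bottleneck 1, total now 8
augment #3: 4→9→10 bottleneck 1, total now 9
augment #4: 4→3→0→10 bottleneck 6, total now 15
augment #5: 4→9→11→10 bottleneck 3, total now 18
augment #6: 4→3→0→2→11→10 bottleneck 3, total now 21
augment #7: 4→3→0→6→11→7→10 bottleneck 4, total now 25
augment #8: 4→9→0→6→11→7→10 bottleneck 2, total now 27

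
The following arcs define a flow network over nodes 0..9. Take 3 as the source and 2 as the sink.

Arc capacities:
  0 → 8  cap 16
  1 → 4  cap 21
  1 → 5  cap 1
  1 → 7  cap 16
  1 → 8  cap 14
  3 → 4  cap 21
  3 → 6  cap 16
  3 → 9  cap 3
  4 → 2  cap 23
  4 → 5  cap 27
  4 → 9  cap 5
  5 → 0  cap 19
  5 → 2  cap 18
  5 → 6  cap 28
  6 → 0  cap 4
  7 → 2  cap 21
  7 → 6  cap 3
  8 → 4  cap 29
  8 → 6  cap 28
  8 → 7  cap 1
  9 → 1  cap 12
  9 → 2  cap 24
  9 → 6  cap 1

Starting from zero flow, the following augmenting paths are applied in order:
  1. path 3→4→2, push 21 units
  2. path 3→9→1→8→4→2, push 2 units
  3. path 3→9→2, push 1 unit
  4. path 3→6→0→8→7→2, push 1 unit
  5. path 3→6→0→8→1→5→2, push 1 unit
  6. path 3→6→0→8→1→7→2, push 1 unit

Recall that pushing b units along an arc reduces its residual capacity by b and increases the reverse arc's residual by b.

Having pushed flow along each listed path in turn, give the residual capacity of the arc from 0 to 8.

after path 1 (3→4→2, push 21): res(0,8)=16
after path 2 (3→9→1→8→4→2, push 2): res(0,8)=16
after path 3 (3→9→2, push 1): res(0,8)=16
after path 4 (3→6→0→8→7→2, push 1): res(0,8)=15
after path 5 (3→6→0→8→1→5→2, push 1): res(0,8)=14
after path 6 (3→6→0→8→1→7→2, push 1): res(0,8)=13

Residual capacity of (0,8): 13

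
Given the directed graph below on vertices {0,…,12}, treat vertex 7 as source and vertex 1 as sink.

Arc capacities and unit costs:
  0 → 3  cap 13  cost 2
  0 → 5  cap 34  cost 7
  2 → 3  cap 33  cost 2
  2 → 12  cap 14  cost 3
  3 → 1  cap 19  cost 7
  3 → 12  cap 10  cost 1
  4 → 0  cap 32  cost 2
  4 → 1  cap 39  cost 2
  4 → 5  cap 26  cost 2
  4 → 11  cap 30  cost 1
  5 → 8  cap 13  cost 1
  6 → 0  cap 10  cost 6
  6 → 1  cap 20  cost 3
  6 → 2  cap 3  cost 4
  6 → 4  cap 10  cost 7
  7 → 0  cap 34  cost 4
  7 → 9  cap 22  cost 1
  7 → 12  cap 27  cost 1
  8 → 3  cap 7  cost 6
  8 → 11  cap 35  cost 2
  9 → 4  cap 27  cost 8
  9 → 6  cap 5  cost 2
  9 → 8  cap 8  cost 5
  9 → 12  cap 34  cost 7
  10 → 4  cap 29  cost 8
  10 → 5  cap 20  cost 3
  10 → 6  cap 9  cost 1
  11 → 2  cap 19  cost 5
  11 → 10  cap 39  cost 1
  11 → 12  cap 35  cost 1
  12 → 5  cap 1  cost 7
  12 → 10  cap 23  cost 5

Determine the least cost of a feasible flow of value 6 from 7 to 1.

shortest-cost path #1: 7→9→6→1 push 5 @ unit cost 6 (adds 30)
shortest-cost path #2: 7→12→10→6→1 push 1 @ unit cost 10 (adds 10)
total cost = 40

Minimum cost for 6 units: 40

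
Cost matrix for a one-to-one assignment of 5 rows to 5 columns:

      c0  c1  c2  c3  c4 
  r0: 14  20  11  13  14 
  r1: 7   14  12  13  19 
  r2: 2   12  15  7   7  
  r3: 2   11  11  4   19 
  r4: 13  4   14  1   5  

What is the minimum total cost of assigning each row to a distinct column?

optimal assignment: row0→col2 (cost 11), row1→col0 (cost 7), row2→col4 (cost 7), row3→col3 (cost 4), row4→col1 (cost 4)
total = 11 + 7 + 7 + 4 + 4 = 33

Minimum assignment cost: 33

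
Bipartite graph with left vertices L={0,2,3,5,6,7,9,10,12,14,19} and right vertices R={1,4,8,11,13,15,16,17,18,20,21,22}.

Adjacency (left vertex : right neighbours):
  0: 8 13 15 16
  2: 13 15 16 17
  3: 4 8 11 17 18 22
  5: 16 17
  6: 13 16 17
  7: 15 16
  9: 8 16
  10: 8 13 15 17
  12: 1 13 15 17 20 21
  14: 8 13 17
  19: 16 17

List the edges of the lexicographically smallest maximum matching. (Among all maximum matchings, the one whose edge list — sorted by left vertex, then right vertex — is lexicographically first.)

|M| = 7 (so the lex-smallest maximum matching has 7 edges)
process left vertices in ascending order; for each, take the smallest-labelled available neighbour that still permits 7 edges overall, or leave it unmatched if none does
lex-smallest matching: {0-8, 2-13, 3-4, 5-16, 6-17, 7-15, 12-1}

Lex-smallest maximum matching: {(0,8), (2,13), (3,4), (5,16), (6,17), (7,15), (12,1)}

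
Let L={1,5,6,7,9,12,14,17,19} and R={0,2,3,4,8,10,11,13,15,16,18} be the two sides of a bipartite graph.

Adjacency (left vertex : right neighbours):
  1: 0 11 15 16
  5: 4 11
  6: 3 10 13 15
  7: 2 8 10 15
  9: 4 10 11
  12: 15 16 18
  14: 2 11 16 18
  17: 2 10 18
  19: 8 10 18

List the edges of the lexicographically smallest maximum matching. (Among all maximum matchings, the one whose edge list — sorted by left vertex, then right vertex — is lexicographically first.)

|M| = 9 (so the lex-smallest maximum matching has 9 edges)
process left vertices in ascending order; for each, take the smallest-labelled available neighbour that still permits 9 edges overall, or leave it unmatched if none does
lex-smallest matching: {1-0, 5-4, 6-3, 7-2, 9-10, 12-15, 14-11, 17-18, 19-8}

Lex-smallest maximum matching: {(1,0), (5,4), (6,3), (7,2), (9,10), (12,15), (14,11), (17,18), (19,8)}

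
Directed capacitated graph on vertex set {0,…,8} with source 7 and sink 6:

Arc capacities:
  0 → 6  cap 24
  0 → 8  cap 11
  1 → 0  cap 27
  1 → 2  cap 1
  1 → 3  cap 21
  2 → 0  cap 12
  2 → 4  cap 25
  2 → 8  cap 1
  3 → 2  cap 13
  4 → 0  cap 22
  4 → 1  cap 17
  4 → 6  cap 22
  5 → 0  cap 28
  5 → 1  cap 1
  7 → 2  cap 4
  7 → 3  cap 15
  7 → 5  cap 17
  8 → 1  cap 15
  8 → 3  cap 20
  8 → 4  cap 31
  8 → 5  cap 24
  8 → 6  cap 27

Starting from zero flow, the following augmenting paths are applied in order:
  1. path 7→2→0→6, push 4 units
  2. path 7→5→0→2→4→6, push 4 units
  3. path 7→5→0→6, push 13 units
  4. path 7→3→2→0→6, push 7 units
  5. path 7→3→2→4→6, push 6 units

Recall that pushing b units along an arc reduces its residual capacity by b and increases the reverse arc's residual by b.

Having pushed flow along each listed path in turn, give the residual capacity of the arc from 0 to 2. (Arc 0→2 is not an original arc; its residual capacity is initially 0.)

Residual capacity of (0,2): 7

after path 1 (7→2→0→6, push 4): res(0,2)=4
after path 2 (7→5→0→2→4→6, push 4): res(0,2)=0
after path 3 (7→5→0→6, push 13): res(0,2)=0
after path 4 (7→3→2→0→6, push 7): res(0,2)=7
after path 5 (7→3→2→4→6, push 6): res(0,2)=7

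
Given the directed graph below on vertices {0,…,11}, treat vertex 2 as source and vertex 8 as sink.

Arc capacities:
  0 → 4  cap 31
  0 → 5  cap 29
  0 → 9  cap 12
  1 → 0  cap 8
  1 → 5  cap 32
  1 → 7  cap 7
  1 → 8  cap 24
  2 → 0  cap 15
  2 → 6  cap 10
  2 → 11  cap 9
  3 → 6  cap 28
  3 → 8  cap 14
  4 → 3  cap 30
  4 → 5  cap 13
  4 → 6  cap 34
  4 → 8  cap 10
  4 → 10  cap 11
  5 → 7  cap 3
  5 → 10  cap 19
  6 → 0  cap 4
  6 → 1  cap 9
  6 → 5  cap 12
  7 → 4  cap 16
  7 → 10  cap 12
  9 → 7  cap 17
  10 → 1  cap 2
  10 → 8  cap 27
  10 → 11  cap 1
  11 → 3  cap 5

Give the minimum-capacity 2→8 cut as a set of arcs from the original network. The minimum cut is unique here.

augment #1: 2→0→4→8 push 10
augment #2: 2→6→1→8 push 9
augment #3: 2→11→3→8 push 5
augment #4: 2→0→4→3→8 push 5
augment #5: 2→6→5→10→8 push 1
max flow = 30; residual-reachable set from 2 gives S-side
cut edges (S→T): {(2,0), (2,6), (11,3)} total cap 30

Min-cut arcs: {(2,0), (2,6), (11,3)} (total capacity 30)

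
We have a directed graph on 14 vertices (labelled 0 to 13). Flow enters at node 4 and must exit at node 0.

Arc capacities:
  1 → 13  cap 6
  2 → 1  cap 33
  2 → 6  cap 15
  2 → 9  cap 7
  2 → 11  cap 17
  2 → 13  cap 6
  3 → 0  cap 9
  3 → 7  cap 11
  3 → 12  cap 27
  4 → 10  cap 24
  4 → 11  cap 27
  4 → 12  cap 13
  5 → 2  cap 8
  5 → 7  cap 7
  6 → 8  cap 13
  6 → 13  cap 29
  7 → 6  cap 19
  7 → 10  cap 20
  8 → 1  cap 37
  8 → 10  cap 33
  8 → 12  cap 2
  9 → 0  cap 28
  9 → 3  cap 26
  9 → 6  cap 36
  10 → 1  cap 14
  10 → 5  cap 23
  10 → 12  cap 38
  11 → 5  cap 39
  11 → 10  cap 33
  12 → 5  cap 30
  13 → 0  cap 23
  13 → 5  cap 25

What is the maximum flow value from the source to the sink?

Maximum flow value: 21

augment #1: 4→10→1→13→0 bottleneck 6, total now 6
augment #2: 4→10→5→2→9→0 bottleneck 7, total now 13
augment #3: 4→10→5→2→13→0 bottleneck 1, total now 14
augment #4: 4→10→5→7→6→13→0 bottleneck 7, total now 21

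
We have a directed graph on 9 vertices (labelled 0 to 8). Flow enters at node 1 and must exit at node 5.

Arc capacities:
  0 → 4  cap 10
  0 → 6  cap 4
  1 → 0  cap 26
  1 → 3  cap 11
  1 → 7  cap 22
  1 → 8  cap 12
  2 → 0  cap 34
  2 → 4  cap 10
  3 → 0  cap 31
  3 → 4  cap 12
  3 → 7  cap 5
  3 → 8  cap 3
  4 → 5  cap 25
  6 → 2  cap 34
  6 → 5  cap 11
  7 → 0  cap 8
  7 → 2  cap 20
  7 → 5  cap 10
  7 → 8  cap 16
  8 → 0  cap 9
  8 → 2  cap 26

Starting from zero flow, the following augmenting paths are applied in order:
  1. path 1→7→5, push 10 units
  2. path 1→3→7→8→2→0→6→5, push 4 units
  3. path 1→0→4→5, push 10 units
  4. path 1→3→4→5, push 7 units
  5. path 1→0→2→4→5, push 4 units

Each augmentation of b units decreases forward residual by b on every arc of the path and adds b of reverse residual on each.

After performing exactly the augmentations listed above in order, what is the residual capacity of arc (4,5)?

after path 1 (1→7→5, push 10): res(4,5)=25
after path 2 (1→3→7→8→2→0→6→5, push 4): res(4,5)=25
after path 3 (1→0→4→5, push 10): res(4,5)=15
after path 4 (1→3→4→5, push 7): res(4,5)=8
after path 5 (1→0→2→4→5, push 4): res(4,5)=4

Residual capacity of (4,5): 4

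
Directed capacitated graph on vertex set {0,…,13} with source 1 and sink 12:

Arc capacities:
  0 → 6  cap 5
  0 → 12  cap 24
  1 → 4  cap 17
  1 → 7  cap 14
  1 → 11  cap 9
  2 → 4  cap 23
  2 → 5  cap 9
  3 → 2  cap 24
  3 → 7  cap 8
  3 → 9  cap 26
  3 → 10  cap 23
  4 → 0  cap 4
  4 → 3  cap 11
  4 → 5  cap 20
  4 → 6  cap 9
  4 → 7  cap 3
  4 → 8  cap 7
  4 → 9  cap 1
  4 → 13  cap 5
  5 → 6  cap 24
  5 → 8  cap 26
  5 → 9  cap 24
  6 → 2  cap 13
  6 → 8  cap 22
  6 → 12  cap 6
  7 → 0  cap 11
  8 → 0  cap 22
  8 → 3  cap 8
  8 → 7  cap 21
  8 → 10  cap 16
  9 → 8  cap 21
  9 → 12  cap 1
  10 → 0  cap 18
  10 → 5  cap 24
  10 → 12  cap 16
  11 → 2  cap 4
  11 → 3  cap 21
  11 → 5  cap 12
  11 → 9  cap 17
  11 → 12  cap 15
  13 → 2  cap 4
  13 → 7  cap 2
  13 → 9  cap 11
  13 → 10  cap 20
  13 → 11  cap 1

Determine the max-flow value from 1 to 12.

augment #1: 1→11→12 bottleneck 9, total now 9
augment #2: 1→4→0→12 bottleneck 4, total now 13
augment #3: 1→4→6→12 bottleneck 6, total now 19
augment #4: 1→4→9→12 bottleneck 1, total now 20
augment #5: 1→7→0→12 bottleneck 11, total now 31
augment #6: 1→4→3→10→12 bottleneck 6, total now 37

Maximum flow value: 37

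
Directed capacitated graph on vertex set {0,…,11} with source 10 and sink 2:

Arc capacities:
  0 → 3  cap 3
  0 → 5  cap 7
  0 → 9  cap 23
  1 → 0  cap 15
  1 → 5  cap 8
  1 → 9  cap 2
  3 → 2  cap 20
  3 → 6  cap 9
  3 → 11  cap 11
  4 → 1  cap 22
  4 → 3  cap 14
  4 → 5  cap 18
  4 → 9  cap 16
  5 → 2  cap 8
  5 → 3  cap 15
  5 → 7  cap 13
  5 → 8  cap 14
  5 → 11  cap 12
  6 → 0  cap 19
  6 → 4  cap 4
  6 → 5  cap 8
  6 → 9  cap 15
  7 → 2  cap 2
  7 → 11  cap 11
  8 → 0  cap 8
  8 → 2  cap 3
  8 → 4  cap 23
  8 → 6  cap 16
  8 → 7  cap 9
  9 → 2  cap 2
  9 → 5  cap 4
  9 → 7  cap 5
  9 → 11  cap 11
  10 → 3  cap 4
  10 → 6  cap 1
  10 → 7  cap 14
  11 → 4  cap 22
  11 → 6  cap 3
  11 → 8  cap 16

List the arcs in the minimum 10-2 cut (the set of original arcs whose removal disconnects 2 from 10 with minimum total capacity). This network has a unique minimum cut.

augment #1: 10→3→2 push 4
augment #2: 10→7→2 push 2
augment #3: 10→6→5→2 push 1
augment #4: 10→7→11→8→2 push 3
augment #5: 10→7→11→4→3→2 push 8
max flow = 18; residual-reachable set from 10 gives S-side
cut edges (S→T): {(7,2), (7,11), (10,3), (10,6)} total cap 18

Min-cut arcs: {(7,2), (7,11), (10,3), (10,6)} (total capacity 18)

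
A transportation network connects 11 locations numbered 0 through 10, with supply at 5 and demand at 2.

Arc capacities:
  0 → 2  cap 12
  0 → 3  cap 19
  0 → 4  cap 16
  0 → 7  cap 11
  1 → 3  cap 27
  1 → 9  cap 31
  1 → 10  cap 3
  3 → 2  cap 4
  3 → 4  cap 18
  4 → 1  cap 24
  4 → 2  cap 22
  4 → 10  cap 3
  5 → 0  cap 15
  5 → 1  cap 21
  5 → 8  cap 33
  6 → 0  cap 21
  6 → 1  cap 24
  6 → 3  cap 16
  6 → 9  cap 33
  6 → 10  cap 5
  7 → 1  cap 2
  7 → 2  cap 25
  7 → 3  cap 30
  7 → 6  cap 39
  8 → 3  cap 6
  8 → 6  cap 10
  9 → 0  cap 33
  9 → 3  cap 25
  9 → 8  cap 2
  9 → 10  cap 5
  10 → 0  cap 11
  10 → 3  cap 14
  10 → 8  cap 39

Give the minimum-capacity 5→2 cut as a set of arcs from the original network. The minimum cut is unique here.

Min-cut arcs: {(0,2), (0,7), (3,2), (4,2)} (total capacity 49)

augment #1: 5→0→2 push 12
augment #2: 5→0→3→2 push 3
augment #3: 5→1→3→2 push 1
augment #4: 5→1→3→4→2 push 18
augment #5: 5→1→3→0→4→2 push 2
augment #6: 5→8→3→0→4→2 push 1
augment #7: 5→8→6→0→4→2 push 1
augment #8: 5→8→6→0→7→2 push 9
augment #9: 5→8→3→1→9→0→7→2 push 2
max flow = 49; residual-reachable set from 5 gives S-side
cut edges (S→T): {(0,2), (0,7), (3,2), (4,2)} total cap 49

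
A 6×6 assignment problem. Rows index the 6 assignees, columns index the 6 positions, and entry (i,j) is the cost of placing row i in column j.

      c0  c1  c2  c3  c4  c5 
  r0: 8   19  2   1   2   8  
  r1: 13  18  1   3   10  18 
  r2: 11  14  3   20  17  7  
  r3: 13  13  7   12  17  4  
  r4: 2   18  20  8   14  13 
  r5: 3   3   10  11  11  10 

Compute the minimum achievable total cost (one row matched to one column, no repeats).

optimal assignment: row0→col4 (cost 2), row1→col3 (cost 3), row2→col2 (cost 3), row3→col5 (cost 4), row4→col0 (cost 2), row5→col1 (cost 3)
total = 2 + 3 + 3 + 4 + 2 + 3 = 17

Minimum assignment cost: 17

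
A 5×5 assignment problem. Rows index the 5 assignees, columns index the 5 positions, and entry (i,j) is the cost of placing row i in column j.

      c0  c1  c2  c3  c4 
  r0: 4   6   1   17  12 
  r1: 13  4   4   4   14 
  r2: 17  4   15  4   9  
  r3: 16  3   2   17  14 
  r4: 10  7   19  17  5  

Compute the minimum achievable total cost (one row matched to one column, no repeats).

Minimum assignment cost: 19

one of 2 optimal assignments: row0→col0 (cost 4), row1→col1 (cost 4), row2→col3 (cost 4), row3→col2 (cost 2), row4→col4 (cost 5)
total = 4 + 4 + 4 + 2 + 5 = 19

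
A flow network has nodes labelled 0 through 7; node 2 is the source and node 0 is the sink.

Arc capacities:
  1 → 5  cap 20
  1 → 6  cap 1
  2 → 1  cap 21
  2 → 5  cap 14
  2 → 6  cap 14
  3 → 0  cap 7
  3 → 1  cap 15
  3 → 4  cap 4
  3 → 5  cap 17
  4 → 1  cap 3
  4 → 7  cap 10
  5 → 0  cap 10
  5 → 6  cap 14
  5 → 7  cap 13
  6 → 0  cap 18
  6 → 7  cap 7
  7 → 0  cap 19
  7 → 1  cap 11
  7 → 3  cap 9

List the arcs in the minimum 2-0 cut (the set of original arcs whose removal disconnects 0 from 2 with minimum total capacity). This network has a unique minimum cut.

augment #1: 2→5→0 push 10
augment #2: 2→6→0 push 14
augment #3: 2→1→6→0 push 1
augment #4: 2→5→6→0 push 3
augment #5: 2→5→7→0 push 1
augment #6: 2→1→5→7→0 push 12
augment #7: 2→1→5→6→7→0 push 6
augment #8: 2→1→5→6→7→3→0 push 1
max flow = 48; residual-reachable set from 2 gives S-side
cut edges (S→T): {(5,0), (5,7), (6,0), (6,7)} total cap 48

Min-cut arcs: {(5,0), (5,7), (6,0), (6,7)} (total capacity 48)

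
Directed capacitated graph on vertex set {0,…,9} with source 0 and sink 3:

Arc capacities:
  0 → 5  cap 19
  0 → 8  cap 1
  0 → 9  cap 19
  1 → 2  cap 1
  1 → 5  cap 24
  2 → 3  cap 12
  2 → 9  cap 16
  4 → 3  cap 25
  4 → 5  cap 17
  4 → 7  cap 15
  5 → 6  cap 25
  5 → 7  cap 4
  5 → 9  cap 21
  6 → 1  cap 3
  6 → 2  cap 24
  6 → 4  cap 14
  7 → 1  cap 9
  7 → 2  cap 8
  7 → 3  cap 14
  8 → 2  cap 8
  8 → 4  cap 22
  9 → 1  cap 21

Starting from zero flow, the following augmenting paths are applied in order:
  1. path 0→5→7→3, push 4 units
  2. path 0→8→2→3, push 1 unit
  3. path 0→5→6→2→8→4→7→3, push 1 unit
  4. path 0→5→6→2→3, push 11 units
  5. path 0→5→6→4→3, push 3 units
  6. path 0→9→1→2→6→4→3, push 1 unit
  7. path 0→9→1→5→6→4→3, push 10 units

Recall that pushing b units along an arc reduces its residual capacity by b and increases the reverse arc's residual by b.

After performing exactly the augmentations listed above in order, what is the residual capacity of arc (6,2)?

Residual capacity of (6,2): 13

after path 1 (0→5→7→3, push 4): res(6,2)=24
after path 2 (0→8→2→3, push 1): res(6,2)=24
after path 3 (0→5→6→2→8→4→7→3, push 1): res(6,2)=23
after path 4 (0→5→6→2→3, push 11): res(6,2)=12
after path 5 (0→5→6→4→3, push 3): res(6,2)=12
after path 6 (0→9→1→2→6→4→3, push 1): res(6,2)=13
after path 7 (0→9→1→5→6→4→3, push 10): res(6,2)=13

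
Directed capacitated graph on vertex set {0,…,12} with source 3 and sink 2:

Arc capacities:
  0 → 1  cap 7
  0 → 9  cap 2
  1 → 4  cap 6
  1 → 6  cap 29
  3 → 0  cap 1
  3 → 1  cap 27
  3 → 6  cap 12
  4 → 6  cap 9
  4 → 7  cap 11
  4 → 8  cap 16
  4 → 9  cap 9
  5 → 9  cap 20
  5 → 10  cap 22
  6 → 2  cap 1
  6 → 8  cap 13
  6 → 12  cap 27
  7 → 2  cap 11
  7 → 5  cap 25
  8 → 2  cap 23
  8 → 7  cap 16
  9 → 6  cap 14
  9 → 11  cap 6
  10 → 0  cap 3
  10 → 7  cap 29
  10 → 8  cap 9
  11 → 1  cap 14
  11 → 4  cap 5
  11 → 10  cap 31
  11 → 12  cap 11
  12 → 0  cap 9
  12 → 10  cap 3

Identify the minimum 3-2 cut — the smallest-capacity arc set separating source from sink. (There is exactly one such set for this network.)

Min-cut arcs: {(0,9), (1,4), (6,2), (6,8), (12,10)} (total capacity 25)

augment #1: 3→6→2 push 1
augment #2: 3→6→8→2 push 11
augment #3: 3→1→4→7→2 push 6
augment #4: 3→1→6→8→2 push 2
augment #5: 3→0→9→11→4→7→2 push 1
augment #6: 3→1→6→12→10→7→2 push 3
augment #7: 3→1→6→12→0→9→11→4→7→2 push 1
max flow = 25; residual-reachable set from 3 gives S-side
cut edges (S→T): {(0,9), (1,4), (6,2), (6,8), (12,10)} total cap 25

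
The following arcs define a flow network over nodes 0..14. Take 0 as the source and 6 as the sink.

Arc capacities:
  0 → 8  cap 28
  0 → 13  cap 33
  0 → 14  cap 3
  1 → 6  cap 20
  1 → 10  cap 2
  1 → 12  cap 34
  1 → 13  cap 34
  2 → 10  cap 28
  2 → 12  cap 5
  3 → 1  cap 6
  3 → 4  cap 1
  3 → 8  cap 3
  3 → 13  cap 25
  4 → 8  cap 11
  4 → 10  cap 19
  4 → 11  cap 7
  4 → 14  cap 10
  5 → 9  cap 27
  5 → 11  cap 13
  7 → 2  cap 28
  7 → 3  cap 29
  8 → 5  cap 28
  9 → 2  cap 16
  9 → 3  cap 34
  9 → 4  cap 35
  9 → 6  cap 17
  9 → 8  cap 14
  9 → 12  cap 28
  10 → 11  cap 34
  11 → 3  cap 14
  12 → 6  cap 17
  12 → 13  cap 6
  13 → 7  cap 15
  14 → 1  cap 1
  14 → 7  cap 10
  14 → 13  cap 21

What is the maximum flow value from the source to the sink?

Maximum flow value: 39

augment #1: 0→14→1→6 bottleneck 1, total now 1
augment #2: 0→8→5→9→6 bottleneck 17, total now 18
augment #3: 0→8→5→9→12→6 bottleneck 10, total now 28
augment #4: 0→13→7→2→12→6 bottleneck 5, total now 33
augment #5: 0→13→7→3→1→6 bottleneck 6, total now 39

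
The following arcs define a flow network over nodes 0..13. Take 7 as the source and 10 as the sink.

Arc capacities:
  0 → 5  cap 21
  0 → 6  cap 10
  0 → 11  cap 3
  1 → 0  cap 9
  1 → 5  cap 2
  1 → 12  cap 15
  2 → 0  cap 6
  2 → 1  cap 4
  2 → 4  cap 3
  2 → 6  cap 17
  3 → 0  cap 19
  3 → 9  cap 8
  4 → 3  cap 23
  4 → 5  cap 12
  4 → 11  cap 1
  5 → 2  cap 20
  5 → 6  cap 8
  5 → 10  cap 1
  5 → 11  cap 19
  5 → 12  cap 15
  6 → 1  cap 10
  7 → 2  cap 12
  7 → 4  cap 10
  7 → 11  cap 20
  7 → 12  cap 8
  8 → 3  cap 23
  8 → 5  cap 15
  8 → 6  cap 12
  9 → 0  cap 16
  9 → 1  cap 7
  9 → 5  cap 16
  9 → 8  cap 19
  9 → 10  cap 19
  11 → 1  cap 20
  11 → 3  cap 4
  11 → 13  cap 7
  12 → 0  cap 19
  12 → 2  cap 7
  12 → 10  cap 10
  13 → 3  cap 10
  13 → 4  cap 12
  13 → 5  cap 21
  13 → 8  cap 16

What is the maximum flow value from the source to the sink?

Maximum flow value: 19

augment #1: 7→12→10 bottleneck 8, total now 8
augment #2: 7→4→5→10 bottleneck 1, total now 9
augment #3: 7→2→1→12→10 bottleneck 2, total now 11
augment #4: 7→4→3→9→10 bottleneck 8, total now 19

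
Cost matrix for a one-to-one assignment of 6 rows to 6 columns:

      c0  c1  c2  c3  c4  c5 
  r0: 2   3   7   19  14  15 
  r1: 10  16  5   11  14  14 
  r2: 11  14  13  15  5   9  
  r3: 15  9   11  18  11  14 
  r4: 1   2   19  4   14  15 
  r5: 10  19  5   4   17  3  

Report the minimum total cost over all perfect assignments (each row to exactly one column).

optimal assignment: row0→col0 (cost 2), row1→col2 (cost 5), row2→col4 (cost 5), row3→col1 (cost 9), row4→col3 (cost 4), row5→col5 (cost 3)
total = 2 + 5 + 5 + 9 + 4 + 3 = 28

Minimum assignment cost: 28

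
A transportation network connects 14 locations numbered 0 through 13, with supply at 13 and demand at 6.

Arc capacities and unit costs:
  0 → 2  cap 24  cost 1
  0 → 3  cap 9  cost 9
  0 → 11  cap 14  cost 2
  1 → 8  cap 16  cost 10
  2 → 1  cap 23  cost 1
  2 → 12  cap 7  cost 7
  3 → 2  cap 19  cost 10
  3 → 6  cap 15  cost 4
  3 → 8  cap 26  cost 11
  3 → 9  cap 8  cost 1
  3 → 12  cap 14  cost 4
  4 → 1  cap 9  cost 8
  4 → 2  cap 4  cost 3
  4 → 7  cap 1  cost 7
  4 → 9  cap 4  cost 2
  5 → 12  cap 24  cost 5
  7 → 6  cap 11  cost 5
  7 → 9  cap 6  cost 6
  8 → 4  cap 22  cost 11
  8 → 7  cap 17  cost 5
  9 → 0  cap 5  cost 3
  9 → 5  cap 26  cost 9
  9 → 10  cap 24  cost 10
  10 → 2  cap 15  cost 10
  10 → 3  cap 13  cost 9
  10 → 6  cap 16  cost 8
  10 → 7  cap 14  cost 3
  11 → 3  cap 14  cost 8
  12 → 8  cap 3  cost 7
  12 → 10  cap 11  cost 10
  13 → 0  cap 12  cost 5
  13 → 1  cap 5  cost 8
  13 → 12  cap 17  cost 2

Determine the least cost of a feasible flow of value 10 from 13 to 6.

shortest-cost path #1: 13→0→3→6 push 9 @ unit cost 18 (adds 162)
shortest-cost path #2: 13→0→11→3→6 push 1 @ unit cost 19 (adds 19)
total cost = 181

Minimum cost for 10 units: 181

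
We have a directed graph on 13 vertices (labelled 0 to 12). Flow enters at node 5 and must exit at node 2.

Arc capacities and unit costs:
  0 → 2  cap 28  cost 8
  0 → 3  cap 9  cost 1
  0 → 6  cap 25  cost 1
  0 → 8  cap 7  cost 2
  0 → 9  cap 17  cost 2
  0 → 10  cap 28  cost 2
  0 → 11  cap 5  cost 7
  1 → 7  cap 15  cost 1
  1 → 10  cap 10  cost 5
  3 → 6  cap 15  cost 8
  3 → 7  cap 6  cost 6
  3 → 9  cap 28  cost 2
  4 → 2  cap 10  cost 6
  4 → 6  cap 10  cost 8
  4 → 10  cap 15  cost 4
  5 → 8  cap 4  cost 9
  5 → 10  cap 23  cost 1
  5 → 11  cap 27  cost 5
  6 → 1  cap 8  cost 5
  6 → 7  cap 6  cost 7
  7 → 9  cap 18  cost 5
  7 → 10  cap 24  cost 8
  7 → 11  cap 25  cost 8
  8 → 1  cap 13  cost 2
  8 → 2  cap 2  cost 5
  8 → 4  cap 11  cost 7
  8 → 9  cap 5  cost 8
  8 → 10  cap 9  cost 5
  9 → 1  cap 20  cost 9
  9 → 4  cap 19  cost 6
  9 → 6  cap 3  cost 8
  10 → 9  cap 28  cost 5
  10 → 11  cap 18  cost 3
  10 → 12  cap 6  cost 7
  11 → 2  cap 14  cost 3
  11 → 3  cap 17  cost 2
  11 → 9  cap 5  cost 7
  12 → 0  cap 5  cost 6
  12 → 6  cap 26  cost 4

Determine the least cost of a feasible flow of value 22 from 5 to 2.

Minimum cost for 22 units: 234

shortest-cost path #1: 5→10→11→2 push 14 @ unit cost 7 (adds 98)
shortest-cost path #2: 5→8→2 push 2 @ unit cost 14 (adds 28)
shortest-cost path #3: 5→10→9→4→2 push 6 @ unit cost 18 (adds 108)
total cost = 234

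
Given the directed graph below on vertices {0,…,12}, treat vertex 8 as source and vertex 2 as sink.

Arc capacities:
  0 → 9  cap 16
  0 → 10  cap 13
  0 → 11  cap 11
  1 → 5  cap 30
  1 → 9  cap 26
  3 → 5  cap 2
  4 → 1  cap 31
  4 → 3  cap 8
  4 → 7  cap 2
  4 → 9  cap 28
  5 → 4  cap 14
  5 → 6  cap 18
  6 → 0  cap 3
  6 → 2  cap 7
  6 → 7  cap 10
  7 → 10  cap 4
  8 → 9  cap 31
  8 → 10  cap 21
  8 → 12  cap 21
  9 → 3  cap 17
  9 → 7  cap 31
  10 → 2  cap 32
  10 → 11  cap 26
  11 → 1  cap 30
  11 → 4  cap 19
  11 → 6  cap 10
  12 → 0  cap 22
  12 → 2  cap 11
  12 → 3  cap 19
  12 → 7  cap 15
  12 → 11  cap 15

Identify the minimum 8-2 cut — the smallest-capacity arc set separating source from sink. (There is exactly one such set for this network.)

Min-cut arcs: {(3,5), (7,10), (8,10), (8,12)} (total capacity 48)

augment #1: 8→10→2 push 21
augment #2: 8→12→2 push 11
augment #3: 8→9→7→10→2 push 4
augment #4: 8→12→0→10→2 push 7
augment #5: 8→12→11→6→2 push 3
augment #6: 8→9→3→5→6→2 push 2
max flow = 48; residual-reachable set from 8 gives S-side
cut edges (S→T): {(3,5), (7,10), (8,10), (8,12)} total cap 48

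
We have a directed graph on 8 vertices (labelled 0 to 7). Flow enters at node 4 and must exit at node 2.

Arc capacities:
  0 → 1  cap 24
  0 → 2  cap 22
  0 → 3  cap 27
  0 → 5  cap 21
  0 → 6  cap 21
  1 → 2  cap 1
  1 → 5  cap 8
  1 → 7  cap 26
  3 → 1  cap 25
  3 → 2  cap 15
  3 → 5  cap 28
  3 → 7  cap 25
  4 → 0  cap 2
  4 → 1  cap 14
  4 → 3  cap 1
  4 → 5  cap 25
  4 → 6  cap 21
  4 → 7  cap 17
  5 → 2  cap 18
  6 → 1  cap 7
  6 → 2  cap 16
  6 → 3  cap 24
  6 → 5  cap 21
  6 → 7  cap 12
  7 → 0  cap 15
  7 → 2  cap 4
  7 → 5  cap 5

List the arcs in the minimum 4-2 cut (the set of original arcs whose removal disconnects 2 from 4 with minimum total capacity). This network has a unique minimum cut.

Min-cut arcs: {(1,2), (4,0), (4,3), (4,6), (5,2), (7,0), (7,2)} (total capacity 62)

augment #1: 4→0→2 push 2
augment #2: 4→1→2 push 1
augment #3: 4→3→2 push 1
augment #4: 4→5→2 push 18
augment #5: 4→6→2 push 16
augment #6: 4→7→2 push 4
augment #7: 4→6→3→2 push 5
augment #8: 4→7→0→2 push 13
augment #9: 4→1→7→0→2 push 2
max flow = 62; residual-reachable set from 4 gives S-side
cut edges (S→T): {(1,2), (4,0), (4,3), (4,6), (5,2), (7,0), (7,2)} total cap 62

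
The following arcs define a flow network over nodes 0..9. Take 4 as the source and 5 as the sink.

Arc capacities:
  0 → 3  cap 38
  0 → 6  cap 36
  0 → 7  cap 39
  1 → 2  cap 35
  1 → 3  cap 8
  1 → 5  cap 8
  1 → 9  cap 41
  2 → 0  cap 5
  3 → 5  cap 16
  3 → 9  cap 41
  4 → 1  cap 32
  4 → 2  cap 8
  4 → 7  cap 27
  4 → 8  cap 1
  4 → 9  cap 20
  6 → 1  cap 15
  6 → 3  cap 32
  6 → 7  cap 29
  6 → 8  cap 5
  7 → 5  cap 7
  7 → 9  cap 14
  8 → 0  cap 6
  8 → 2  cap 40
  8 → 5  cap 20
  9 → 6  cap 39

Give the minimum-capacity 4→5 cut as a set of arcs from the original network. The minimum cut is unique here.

augment #1: 4→1→5 push 8
augment #2: 4→7→5 push 7
augment #3: 4→8→5 push 1
augment #4: 4→1→3→5 push 8
augment #5: 4→2→0→3→5 push 5
augment #6: 4→9→6→3→5 push 3
augment #7: 4→9→6→8→5 push 5
max flow = 37; residual-reachable set from 4 gives S-side
cut edges (S→T): {(1,5), (3,5), (4,8), (6,8), (7,5)} total cap 37

Min-cut arcs: {(1,5), (3,5), (4,8), (6,8), (7,5)} (total capacity 37)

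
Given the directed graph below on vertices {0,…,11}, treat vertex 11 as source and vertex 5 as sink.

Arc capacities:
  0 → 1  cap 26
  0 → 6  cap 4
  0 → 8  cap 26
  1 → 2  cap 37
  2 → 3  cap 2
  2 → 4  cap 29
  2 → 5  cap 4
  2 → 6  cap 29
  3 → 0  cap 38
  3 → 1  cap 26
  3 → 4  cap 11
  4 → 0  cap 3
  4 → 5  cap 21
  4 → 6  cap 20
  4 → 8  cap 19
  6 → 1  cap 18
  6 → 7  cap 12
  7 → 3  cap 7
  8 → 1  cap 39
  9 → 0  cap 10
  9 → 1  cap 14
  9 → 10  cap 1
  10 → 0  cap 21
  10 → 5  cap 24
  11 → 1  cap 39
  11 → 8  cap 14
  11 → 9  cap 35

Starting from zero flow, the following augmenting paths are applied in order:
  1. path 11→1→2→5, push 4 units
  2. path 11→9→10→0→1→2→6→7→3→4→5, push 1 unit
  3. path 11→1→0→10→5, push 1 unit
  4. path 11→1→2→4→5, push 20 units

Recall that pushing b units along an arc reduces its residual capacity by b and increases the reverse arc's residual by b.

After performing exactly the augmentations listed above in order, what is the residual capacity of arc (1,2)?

after path 1 (11→1→2→5, push 4): res(1,2)=33
after path 2 (11→9→10→0→1→2→6→7→3→4→5, push 1): res(1,2)=32
after path 3 (11→1→0→10→5, push 1): res(1,2)=32
after path 4 (11→1→2→4→5, push 20): res(1,2)=12

Residual capacity of (1,2): 12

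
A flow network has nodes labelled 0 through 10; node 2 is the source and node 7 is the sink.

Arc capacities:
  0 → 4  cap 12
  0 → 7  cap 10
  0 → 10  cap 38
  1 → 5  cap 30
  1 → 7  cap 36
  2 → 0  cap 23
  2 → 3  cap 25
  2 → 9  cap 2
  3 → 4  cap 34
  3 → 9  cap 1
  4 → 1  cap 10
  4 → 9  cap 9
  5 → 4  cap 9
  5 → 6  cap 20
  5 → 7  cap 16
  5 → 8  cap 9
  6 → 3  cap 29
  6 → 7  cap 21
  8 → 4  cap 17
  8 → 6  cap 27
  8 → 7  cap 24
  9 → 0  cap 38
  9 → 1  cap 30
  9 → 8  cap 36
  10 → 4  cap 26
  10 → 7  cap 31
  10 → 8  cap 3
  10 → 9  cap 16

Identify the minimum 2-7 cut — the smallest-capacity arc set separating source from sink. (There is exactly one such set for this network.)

augment #1: 2→0→7 push 10
augment #2: 2→0→10→7 push 13
augment #3: 2→9→1→7 push 2
augment #4: 2→3→4→1→7 push 10
augment #5: 2→3→9→1→7 push 1
augment #6: 2→3→4→9→1→7 push 9
max flow = 45; residual-reachable set from 2 gives S-side
cut edges (S→T): {(2,0), (2,9), (3,9), (4,1), (4,9)} total cap 45

Min-cut arcs: {(2,0), (2,9), (3,9), (4,1), (4,9)} (total capacity 45)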